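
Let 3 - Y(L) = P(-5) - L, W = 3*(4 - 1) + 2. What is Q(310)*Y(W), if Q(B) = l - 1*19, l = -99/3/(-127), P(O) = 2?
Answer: -28560/127 ≈ -224.88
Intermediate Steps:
W = 11 (W = 3*3 + 2 = 9 + 2 = 11)
l = 33/127 (l = -99*⅓*(-1/127) = -33*(-1/127) = 33/127 ≈ 0.25984)
Y(L) = 1 + L (Y(L) = 3 - (2 - L) = 3 + (-2 + L) = 1 + L)
Q(B) = -2380/127 (Q(B) = 33/127 - 1*19 = 33/127 - 19 = -2380/127)
Q(310)*Y(W) = -2380*(1 + 11)/127 = -2380/127*12 = -28560/127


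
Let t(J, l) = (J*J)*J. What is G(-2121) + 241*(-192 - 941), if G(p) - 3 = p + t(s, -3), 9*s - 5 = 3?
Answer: -200599147/729 ≈ -2.7517e+5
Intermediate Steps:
s = 8/9 (s = 5/9 + (⅑)*3 = 5/9 + ⅓ = 8/9 ≈ 0.88889)
t(J, l) = J³ (t(J, l) = J²*J = J³)
G(p) = 2699/729 + p (G(p) = 3 + (p + (8/9)³) = 3 + (p + 512/729) = 3 + (512/729 + p) = 2699/729 + p)
G(-2121) + 241*(-192 - 941) = (2699/729 - 2121) + 241*(-192 - 941) = -1543510/729 + 241*(-1133) = -1543510/729 - 273053 = -200599147/729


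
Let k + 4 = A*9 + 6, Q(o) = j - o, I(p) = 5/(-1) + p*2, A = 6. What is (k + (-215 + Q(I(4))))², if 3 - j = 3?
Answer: 26244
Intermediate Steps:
j = 0 (j = 3 - 1*3 = 3 - 3 = 0)
I(p) = -5 + 2*p (I(p) = 5*(-1) + 2*p = -5 + 2*p)
Q(o) = -o (Q(o) = 0 - o = -o)
k = 56 (k = -4 + (6*9 + 6) = -4 + (54 + 6) = -4 + 60 = 56)
(k + (-215 + Q(I(4))))² = (56 + (-215 - (-5 + 2*4)))² = (56 + (-215 - (-5 + 8)))² = (56 + (-215 - 1*3))² = (56 + (-215 - 3))² = (56 - 218)² = (-162)² = 26244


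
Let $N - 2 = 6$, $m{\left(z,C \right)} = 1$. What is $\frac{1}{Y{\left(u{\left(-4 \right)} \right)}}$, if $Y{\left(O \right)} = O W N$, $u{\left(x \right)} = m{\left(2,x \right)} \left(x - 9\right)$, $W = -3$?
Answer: $\frac{1}{312} \approx 0.0032051$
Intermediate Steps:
$N = 8$ ($N = 2 + 6 = 8$)
$u{\left(x \right)} = -9 + x$ ($u{\left(x \right)} = 1 \left(x - 9\right) = 1 \left(-9 + x\right) = -9 + x$)
$Y{\left(O \right)} = - 24 O$ ($Y{\left(O \right)} = O \left(-3\right) 8 = - 3 O 8 = - 24 O$)
$\frac{1}{Y{\left(u{\left(-4 \right)} \right)}} = \frac{1}{\left(-24\right) \left(-9 - 4\right)} = \frac{1}{\left(-24\right) \left(-13\right)} = \frac{1}{312}$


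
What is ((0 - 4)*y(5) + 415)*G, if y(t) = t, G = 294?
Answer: 116130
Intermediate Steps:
((0 - 4)*y(5) + 415)*G = ((0 - 4)*5 + 415)*294 = (-4*5 + 415)*294 = (-20 + 415)*294 = 395*294 = 116130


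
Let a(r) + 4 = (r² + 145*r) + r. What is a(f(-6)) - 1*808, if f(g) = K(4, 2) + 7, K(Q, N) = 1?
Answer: 420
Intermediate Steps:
f(g) = 8 (f(g) = 1 + 7 = 8)
a(r) = -4 + r² + 146*r (a(r) = -4 + ((r² + 145*r) + r) = -4 + (r² + 146*r) = -4 + r² + 146*r)
a(f(-6)) - 1*808 = (-4 + 8² + 146*8) - 1*808 = (-4 + 64 + 1168) - 808 = 1228 - 808 = 420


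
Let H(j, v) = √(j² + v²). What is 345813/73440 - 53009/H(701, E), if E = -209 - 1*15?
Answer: 115271/24480 - 53009*√541577/541577 ≈ -67.322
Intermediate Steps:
E = -224 (E = -209 - 15 = -224)
345813/73440 - 53009/H(701, E) = 345813/73440 - 53009/√(701² + (-224)²) = 345813*(1/73440) - 53009/√(491401 + 50176) = 115271/24480 - 53009*√541577/541577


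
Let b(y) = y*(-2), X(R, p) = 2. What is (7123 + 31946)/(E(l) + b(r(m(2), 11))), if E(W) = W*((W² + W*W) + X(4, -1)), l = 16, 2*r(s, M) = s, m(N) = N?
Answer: 39069/8222 ≈ 4.7518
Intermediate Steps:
r(s, M) = s/2
E(W) = W*(2 + 2*W²) (E(W) = W*((W² + W*W) + 2) = W*((W² + W²) + 2) = W*(2*W² + 2) = W*(2 + 2*W²))
b(y) = -2*y
(7123 + 31946)/(E(l) + b(r(m(2), 11))) = (7123 + 31946)/(2*16*(1 + 16²) - 2) = 39069/(2*16*(1 + 256) - 2*1) = 39069/(2*16*257 - 2) = 39069/(8224 - 2) = 39069/8222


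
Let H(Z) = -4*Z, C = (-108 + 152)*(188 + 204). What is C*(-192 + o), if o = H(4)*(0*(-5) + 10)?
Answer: -6071296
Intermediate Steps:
C = 17248 (C = 44*392 = 17248)
o = -160 (o = (-4*4)*(0*(-5) + 10) = -16*(0 + 10) = -16*10 = -160)
C*(-192 + o) = 17248*(-192 - 160) = 17248*(-352) = -6071296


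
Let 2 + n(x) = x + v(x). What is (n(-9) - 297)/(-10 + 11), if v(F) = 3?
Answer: -305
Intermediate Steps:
n(x) = 1 + x (n(x) = -2 + (x + 3) = -2 + (3 + x) = 1 + x)
(n(-9) - 297)/(-10 + 11) = ((1 - 9) - 297)/(-10 + 11) = (-8 - 297)/1 = -305*1 = -305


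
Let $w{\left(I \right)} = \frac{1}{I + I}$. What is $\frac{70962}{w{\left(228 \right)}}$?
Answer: $32358672$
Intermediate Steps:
$w{\left(I \right)} = \frac{1}{2 I}$
$\frac{70962}{w{\left(228 \right)}} = \frac{70962}{\frac{1}{2} \cdot \frac{1}{228}} = 70962 \frac{1}{\frac{1}{456}} = 70962 \cdot 456 = 32358672$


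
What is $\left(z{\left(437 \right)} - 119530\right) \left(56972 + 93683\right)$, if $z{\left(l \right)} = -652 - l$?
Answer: $-18171855445$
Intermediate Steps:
$\left(z{\left(437 \right)} - 119530\right) \left(56972 + 93683\right) = \left(\left(-652 - 437\right) - 119530\right) \left(56972 + 93683\right) = \left(\left(-652 - 437\right) - 119530\right) 150655 = \left(-1089 - 119530\right) 150655 = \left(-120619\right) 150655 = -18171855445$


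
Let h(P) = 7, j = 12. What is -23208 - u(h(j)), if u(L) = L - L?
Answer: -23208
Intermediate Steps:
u(L) = 0
-23208 - u(h(j)) = -23208 - 1*0 = -23208 + 0 = -23208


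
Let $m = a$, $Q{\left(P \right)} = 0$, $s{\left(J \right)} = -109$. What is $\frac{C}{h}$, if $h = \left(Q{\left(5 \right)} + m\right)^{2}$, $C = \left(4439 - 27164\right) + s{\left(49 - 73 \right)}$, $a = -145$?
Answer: $- \frac{22834}{21025} \approx -1.086$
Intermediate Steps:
$m = -145$
$C = -22834$ ($C = \left(4439 - 27164\right) - 109 = -22725 - 109 = -22834$)
$h = 21025$ ($h = \left(0 - 145\right)^{2} = \left(-145\right)^{2} = 21025$)
$\frac{C}{h} = - \frac{22834}{21025}$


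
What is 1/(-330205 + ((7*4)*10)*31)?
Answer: -1/321525 ≈ -3.1102e-6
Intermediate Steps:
1/(-330205 + ((7*4)*10)*31) = 1/(-330205 + (28*10)*31) = 1/(-330205 + 280*31) = 1/(-330205 + 8680) = 1/(-321525) = -1/321525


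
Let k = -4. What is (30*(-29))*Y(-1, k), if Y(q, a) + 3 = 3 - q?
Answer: -870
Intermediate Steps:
Y(q, a) = -q (Y(q, a) = -3 + (3 - q) = -q)
(30*(-29))*Y(-1, k) = (30*(-29))*(-1*(-1)) = -870*1 = -870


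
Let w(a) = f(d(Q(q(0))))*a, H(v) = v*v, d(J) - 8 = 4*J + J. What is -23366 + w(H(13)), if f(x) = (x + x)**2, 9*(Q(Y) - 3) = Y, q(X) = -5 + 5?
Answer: 334238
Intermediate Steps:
q(X) = 0
Q(Y) = 3 + Y/9
d(J) = 8 + 5*J (d(J) = 8 + (4*J + J) = 8 + 5*J)
f(x) = 4*x**2 (f(x) = (2*x)**2 = 4*x**2)
H(v) = v**2
w(a) = 2116*a (w(a) = (4*(8 + 5*(3 + (1/9)*0))**2)*a = (4*(8 + 5*(3 + 0))**2)*a = (4*(8 + 5*3)**2)*a = (4*(8 + 15)**2)*a = (4*23**2)*a = (4*529)*a = 2116*a)
-23366 + w(H(13)) = -23366 + 2116*13**2 = -23366 + 2116*169 = -23366 + 357604 = 334238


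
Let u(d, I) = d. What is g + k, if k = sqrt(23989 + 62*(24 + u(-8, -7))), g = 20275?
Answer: 20275 + sqrt(24981) ≈ 20433.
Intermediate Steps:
k = sqrt(24981) (k = sqrt(23989 + 62*(24 - 8)) = sqrt(23989 + 62*16) = sqrt(23989 + 992) = sqrt(24981) ≈ 158.05)
g + k = 20275 + sqrt(24981)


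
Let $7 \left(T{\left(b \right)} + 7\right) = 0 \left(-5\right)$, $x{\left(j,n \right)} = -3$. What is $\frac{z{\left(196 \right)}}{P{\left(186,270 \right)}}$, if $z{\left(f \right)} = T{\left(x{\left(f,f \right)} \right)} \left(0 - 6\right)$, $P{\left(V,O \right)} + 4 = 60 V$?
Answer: $\frac{21}{5578} \approx 0.0037648$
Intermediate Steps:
$P{\left(V,O \right)} = -4 + 60 V$
$T{\left(b \right)} = -7$ ($T{\left(b \right)} = -7 + \frac{0 \left(-5\right)}{7} = -7 + \frac{1}{7} \cdot 0 = -7 + 0 = -7$)
$z{\left(f \right)} = 42$ ($z{\left(f \right)} = - 7 \left(0 - 6\right) = \left(-7\right) \left(-6\right) = 42$)
$\frac{z{\left(196 \right)}}{P{\left(186,270 \right)}} = \frac{42}{-4 + 60 \cdot 186} = \frac{42}{-4 + 11160} = \frac{42}{11156} = 42 \cdot \frac{1}{11156} = \frac{21}{5578}$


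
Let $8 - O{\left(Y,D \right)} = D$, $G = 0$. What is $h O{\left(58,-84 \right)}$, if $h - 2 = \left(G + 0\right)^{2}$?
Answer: $184$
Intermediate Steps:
$O{\left(Y,D \right)} = 8 - D$
$h = 2$ ($h = 2 + \left(0 + 0\right)^{2} = 2 + 0^{2} = 2 + 0 = 2$)
$h O{\left(58,-84 \right)} = 2 \left(8 - -84\right) = 2 \left(8 + 84\right) = 2 \cdot 92 = 184$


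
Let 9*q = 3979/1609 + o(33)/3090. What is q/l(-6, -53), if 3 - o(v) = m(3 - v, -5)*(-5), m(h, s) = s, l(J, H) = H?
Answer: -6129856/1185776685 ≈ -0.0051695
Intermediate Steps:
o(v) = -22 (o(v) = 3 - (-5)*(-5) = 3 - 1*25 = 3 - 25 = -22)
q = 6129856/22373145 (q = (3979/1609 - 22/3090)/9 = (3979*(1/1609) - 22*1/3090)/9 = (3979/1609 - 11/1545)/9 = (⅑)*(6129856/2485905) = 6129856/22373145 ≈ 0.27398)
q/l(-6, -53) = (6129856/22373145)/(-53) = (6129856/22373145)*(-1/53) = -6129856/1185776685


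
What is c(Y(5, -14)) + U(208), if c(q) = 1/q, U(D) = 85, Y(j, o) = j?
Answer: 426/5 ≈ 85.200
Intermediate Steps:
c(Y(5, -14)) + U(208) = 1/5 + 85 = ⅕ + 85 = 426/5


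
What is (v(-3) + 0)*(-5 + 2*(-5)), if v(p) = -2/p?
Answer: -10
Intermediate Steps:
(v(-3) + 0)*(-5 + 2*(-5)) = (-2/(-3) + 0)*(-5 + 2*(-5)) = (-2*(-⅓) + 0)*(-5 - 10) = (⅔ + 0)*(-15) = (⅔)*(-15) = -10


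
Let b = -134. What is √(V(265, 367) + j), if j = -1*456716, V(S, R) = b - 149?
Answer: I*√456999 ≈ 676.02*I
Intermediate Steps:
V(S, R) = -283 (V(S, R) = -134 - 149 = -283)
j = -456716
√(V(265, 367) + j) = √(-283 - 456716) = √(-456999) = I*√456999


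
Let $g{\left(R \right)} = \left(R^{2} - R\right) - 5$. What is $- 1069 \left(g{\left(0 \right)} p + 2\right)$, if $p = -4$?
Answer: $-23518$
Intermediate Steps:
$g{\left(R \right)} = -5 + R^{2} - R$
$- 1069 \left(g{\left(0 \right)} p + 2\right) = - 1069 \left(\left(-5 + 0^{2} - 0\right) \left(-4\right) + 2\right) = - 1069 \left(\left(-5 + 0 + 0\right) \left(-4\right) + 2\right) = - 1069 \left(\left(-5\right) \left(-4\right) + 2\right) = - 1069 \left(20 + 2\right) = \left(-1069\right) 22 = -23518$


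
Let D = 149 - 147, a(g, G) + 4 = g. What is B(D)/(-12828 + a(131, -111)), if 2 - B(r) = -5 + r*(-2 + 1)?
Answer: -9/12701 ≈ -0.00070861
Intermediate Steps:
a(g, G) = -4 + g
D = 2
B(r) = 7 + r (B(r) = 2 - (-5 + r*(-2 + 1)) = 2 - (-5 + r*(-1)) = 2 - (-5 - r) = 2 + (5 + r) = 7 + r)
B(D)/(-12828 + a(131, -111)) = (7 + 2)/(-12828 + (-4 + 131)) = 9/(-12828 + 127) = 9/(-12701) = 9*(-1/12701) = -9/12701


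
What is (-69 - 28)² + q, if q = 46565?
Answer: 55974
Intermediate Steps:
(-69 - 28)² + q = (-69 - 28)² + 46565 = (-97)² + 46565 = 9409 + 46565 = 55974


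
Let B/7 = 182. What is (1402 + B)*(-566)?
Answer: -1514616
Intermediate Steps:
B = 1274 (B = 7*182 = 1274)
(1402 + B)*(-566) = (1402 + 1274)*(-566) = 2676*(-566) = -1514616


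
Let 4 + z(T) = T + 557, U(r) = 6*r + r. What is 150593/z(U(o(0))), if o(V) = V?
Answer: 150593/553 ≈ 272.32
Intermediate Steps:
U(r) = 7*r
z(T) = 553 + T (z(T) = -4 + (T + 557) = -4 + (557 + T) = 553 + T)
150593/z(U(o(0))) = 150593/(553 + 7*0) = 150593/(553 + 0) = 150593/553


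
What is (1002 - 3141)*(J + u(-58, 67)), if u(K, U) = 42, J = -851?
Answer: 1730451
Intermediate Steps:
(1002 - 3141)*(J + u(-58, 67)) = (1002 - 3141)*(-851 + 42) = -2139*(-809) = 1730451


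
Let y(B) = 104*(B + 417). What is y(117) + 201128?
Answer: 256664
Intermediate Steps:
y(B) = 43368 + 104*B (y(B) = 104*(417 + B) = 43368 + 104*B)
y(117) + 201128 = (43368 + 104*117) + 201128 = (43368 + 12168) + 201128 = 55536 + 201128 = 256664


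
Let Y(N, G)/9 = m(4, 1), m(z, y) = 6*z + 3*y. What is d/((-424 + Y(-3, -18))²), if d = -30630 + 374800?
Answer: 344170/32761 ≈ 10.505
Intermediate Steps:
m(z, y) = 3*y + 6*z
Y(N, G) = 243 (Y(N, G) = 9*(3*1 + 6*4) = 9*(3 + 24) = 9*27 = 243)
d = 344170
d/((-424 + Y(-3, -18))²) = 344170/((-424 + 243)²) = 344170/((-181)²) = 344170/32761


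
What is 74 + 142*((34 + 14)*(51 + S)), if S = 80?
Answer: 892970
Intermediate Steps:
74 + 142*((34 + 14)*(51 + S)) = 74 + 142*((34 + 14)*(51 + 80)) = 74 + 142*(48*131) = 74 + 142*6288 = 74 + 892896 = 892970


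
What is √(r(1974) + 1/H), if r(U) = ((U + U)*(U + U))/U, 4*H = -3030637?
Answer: 2*√18130717472237369/3030637 ≈ 88.859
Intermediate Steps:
H = -3030637/4 (H = (¼)*(-3030637) = -3030637/4 ≈ -7.5766e+5)
r(U) = 4*U (r(U) = ((2*U)*(2*U))/U = (4*U²)/U = 4*U)
√(r(1974) + 1/H) = √(4*1974 + 1/(-3030637/4)) = √(7896 - 4/3030637) = √(23929909748/3030637) = 2*√18130717472237369/3030637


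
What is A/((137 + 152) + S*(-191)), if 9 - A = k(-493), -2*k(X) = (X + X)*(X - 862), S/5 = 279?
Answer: -167006/66539 ≈ -2.5099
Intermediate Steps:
S = 1395 (S = 5*279 = 1395)
k(X) = -X*(-862 + X) (k(X) = -(X + X)*(X - 862)/2 = -2*X*(-862 + X)/2 = -X*(-862 + X))
A = 668024 (A = 9 - (-493)*(862 - 1*(-493)) = 9 - (-493)*(862 + 493) = 9 - (-493)*1355 = 9 - 1*(-668015) = 9 + 668015 = 668024)
A/((137 + 152) + S*(-191)) = 668024/((137 + 152) + 1395*(-191)) = 668024/(289 - 266445) = 668024/(-266156) = 668024*(-1/266156) = -167006/66539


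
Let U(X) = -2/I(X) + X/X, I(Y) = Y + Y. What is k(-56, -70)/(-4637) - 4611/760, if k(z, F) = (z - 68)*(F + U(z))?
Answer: -195174589/24668840 ≈ -7.9118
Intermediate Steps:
I(Y) = 2*Y
U(X) = 1 - 1/X (U(X) = -2*1/(2*X) + X/X = -1/X + 1 = 1 - 1/X)
k(z, F) = (-68 + z)*(F + (-1 + z)/z) (k(z, F) = (z - 68)*(F + (-1 + z)/z) = (-68 + z)*(F + (-1 + z)/z))
k(-56, -70)/(-4637) - 4611/760 = (-69 - 56 - 68*(-70) + 68/(-56) - 70*(-56))/(-4637) - 4611/760 = (-69 - 56 + 4760 + 68*(-1/56) + 3920)*(-1/4637) - 4611*1/760 = (-69 - 56 + 4760 - 17/14 + 3920)*(-1/4637) - 4611/760 = (119753/14)*(-1/4637) - 4611/760 = -119753/64918 - 4611/760 = -195174589/24668840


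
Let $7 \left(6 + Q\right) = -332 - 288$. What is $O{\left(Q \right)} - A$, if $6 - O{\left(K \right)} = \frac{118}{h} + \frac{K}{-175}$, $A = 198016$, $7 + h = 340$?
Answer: $- \frac{80773594246}{407925} \approx -1.9801 \cdot 10^{5}$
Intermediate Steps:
$Q = - \frac{662}{7}$ ($Q = -6 + \frac{-332 - 288}{7} = -6 + \frac{1}{7} \left(-620\right) = -6 - \frac{620}{7} = - \frac{662}{7} \approx -94.571$)
$h = 333$ ($h = -7 + 340 = 333$)
$O{\left(K \right)} = \frac{1880}{333} + \frac{K}{175}$ ($O{\left(K \right)} = 6 - \left(\frac{118}{333} + \frac{K}{-175}\right) = 6 - \left(118 \cdot \frac{1}{333} + K \left(- \frac{1}{175}\right)\right) = 6 - \left(\frac{118}{333} - \frac{K}{175}\right) = 6 + \left(- \frac{118}{333} + \frac{K}{175}\right) = \frac{1880}{333} + \frac{K}{175}$)
$O{\left(Q \right)} - A = \left(\frac{1880}{333} + \frac{1}{175} \left(- \frac{662}{7}\right)\right) - 198016 = \left(\frac{1880}{333} - \frac{662}{1225}\right) - 198016 = \frac{2082554}{407925} - 198016 = - \frac{80773594246}{407925}$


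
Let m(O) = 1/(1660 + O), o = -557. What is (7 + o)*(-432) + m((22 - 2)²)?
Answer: 489456001/2060 ≈ 2.3760e+5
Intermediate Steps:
(7 + o)*(-432) + m((22 - 2)²) = (7 - 557)*(-432) + 1/(1660 + (22 - 2)²) = -550*(-432) + 1/(1660 + 20²) = 237600 + 1/(1660 + 400) = 237600 + 1/2060 = 489456001/2060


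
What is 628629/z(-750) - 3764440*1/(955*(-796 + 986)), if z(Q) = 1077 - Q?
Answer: 3572903339/11050305 ≈ 323.33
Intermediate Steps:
628629/z(-750) - 3764440*1/(955*(-796 + 986)) = 628629/(1077 - 1*(-750)) - 3764440*1/(955*(-796 + 986)) = 628629/(1077 + 750) - 3764440/(190*955) = 628629/1827 - 3764440/181450 = 628629*(1/1827) - 3764440*1/181450 = 209543/609 - 376444/18145 = 3572903339/11050305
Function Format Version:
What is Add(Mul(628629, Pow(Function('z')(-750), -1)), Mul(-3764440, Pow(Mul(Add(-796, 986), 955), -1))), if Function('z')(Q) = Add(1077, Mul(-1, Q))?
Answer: Rational(3572903339, 11050305) ≈ 323.33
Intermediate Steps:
Add(Mul(628629, Pow(Function('z')(-750), -1)), Mul(-3764440, Pow(Mul(Add(-796, 986), 955), -1))) = Add(Mul(628629, Pow(Add(1077, Mul(-1, -750)), -1)), Mul(-3764440, Pow(Mul(Add(-796, 986), 955), -1))) = Add(Mul(628629, Pow(Add(1077, 750), -1)), Mul(-3764440, Pow(Mul(190, 955), -1))) = Add(Mul(628629, Pow(1827, -1)), Mul(-3764440, Pow(181450, -1))) = Add(Mul(628629, Rational(1, 1827)), Mul(-3764440, Rational(1, 181450))) = Add(Rational(209543, 609), Rational(-376444, 18145)) = Rational(3572903339, 11050305)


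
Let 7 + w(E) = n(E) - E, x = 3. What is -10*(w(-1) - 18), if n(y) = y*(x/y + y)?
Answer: 200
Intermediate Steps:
n(y) = y*(y + 3/y) (n(y) = y*(3/y + y) = y*(y + 3/y))
w(E) = -4 + E² - E (w(E) = -7 + ((3 + E²) - E) = -7 + (3 + E² - E) = -4 + E² - E)
-10*(w(-1) - 18) = -10*((-4 + (-1)² - 1*(-1)) - 18) = -10*((-4 + 1 + 1) - 18) = -10*(-2 - 18) = -10*(-20) = 200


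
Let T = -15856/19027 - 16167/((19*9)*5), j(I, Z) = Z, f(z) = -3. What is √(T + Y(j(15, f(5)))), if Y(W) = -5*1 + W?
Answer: I*√815774092436985/5422695 ≈ 5.2671*I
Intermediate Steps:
Y(W) = -5 + W
T = -107055463/5422695 (T = -15856*1/19027 - 16167/(171*5) = -15856/19027 - 16167/855 = -15856/19027 - 16167*1/855 = -15856/19027 - 5389/285 = -107055463/5422695 ≈ -19.742)
√(T + Y(j(15, f(5)))) = √(-107055463/5422695 + (-5 - 3)) = √(-107055463/5422695 - 8) = √(-150437023/5422695) = I*√815774092436985/5422695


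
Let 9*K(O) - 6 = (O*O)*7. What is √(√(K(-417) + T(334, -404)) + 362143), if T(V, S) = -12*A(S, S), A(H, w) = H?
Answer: √(3259287 + 3*√1260861)/3 ≈ 602.09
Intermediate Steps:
T(V, S) = -12*S
K(O) = ⅔ + 7*O²/9 (K(O) = ⅔ + ((O*O)*7)/9 = ⅔ + (O²*7)/9 = ⅔ + (7*O²)/9 = ⅔ + 7*O²/9)
√(√(K(-417) + T(334, -404)) + 362143) = √(√((⅔ + (7/9)*(-417)²) - 12*(-404)) + 362143) = √(√((⅔ + (7/9)*173889) + 4848) + 362143) = √(√((⅔ + 135247) + 4848) + 362143) = √(√(405743/3 + 4848) + 362143) = √(√(420287/3) + 362143) = √(√1260861/3 + 362143) = √(362143 + √1260861/3)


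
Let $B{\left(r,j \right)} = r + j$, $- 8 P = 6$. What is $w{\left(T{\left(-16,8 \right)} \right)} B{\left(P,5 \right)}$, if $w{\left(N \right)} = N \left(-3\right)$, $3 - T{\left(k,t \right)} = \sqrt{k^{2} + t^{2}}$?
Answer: $- \frac{153}{4} + 102 \sqrt{5} \approx 189.83$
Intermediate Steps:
$P = - \frac{3}{4}$ ($P = \left(- \frac{1}{8}\right) 6 = - \frac{3}{4} \approx -0.75$)
$T{\left(k,t \right)} = 3 - \sqrt{k^{2} + t^{2}}$
$B{\left(r,j \right)} = j + r$
$w{\left(N \right)} = - 3 N$
$w{\left(T{\left(-16,8 \right)} \right)} B{\left(P,5 \right)} = - 3 \left(3 - \sqrt{\left(-16\right)^{2} + 8^{2}}\right) \left(5 - \frac{3}{4}\right) = - 3 \left(3 - \sqrt{256 + 64}\right) \frac{17}{4} = - 3 \left(3 - \sqrt{320}\right) \frac{17}{4} = - 3 \left(3 - 8 \sqrt{5}\right) \frac{17}{4} = \left(-9 + 24 \sqrt{5}\right) \frac{17}{4} = - \frac{153}{4} + 102 \sqrt{5}$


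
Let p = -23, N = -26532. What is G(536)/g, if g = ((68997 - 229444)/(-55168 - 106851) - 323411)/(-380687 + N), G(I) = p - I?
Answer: -36881263274999/52398566362 ≈ -703.86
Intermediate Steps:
G(I) = -23 - I
g = 52398566362/65977215161 (g = ((68997 - 229444)/(-55168 - 106851) - 323411)/(-380687 - 26532) = (-160447/(-162019) - 323411)/(-407219) = (-160447*(-1/162019) - 323411)*(-1/407219) = (160447/162019 - 323411)*(-1/407219) = -52398566362/162019*(-1/407219) = 52398566362/65977215161 ≈ 0.79419)
G(536)/g = (-23 - 1*536)/(52398566362/65977215161) = (-23 - 536)*(65977215161/52398566362) = -559*65977215161/52398566362 = -36881263274999/52398566362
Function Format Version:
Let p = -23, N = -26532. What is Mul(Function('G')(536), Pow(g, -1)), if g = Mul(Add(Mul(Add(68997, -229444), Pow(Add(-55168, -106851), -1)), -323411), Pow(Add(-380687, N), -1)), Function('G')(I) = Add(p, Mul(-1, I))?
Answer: Rational(-36881263274999, 52398566362) ≈ -703.86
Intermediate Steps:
Function('G')(I) = Add(-23, Mul(-1, I))
g = Rational(52398566362, 65977215161) (g = Mul(Add(Mul(Add(68997, -229444), Pow(Add(-55168, -106851), -1)), -323411), Pow(Add(-380687, -26532), -1)) = Mul(Add(Mul(-160447, Pow(-162019, -1)), -323411), Pow(-407219, -1)) = Mul(Add(Mul(-160447, Rational(-1, 162019)), -323411), Rational(-1, 407219)) = Mul(Add(Rational(160447, 162019), -323411), Rational(-1, 407219)) = Mul(Rational(-52398566362, 162019), Rational(-1, 407219)) = Rational(52398566362, 65977215161) ≈ 0.79419)
Mul(Function('G')(536), Pow(g, -1)) = Mul(Add(-23, Mul(-1, 536)), Pow(Rational(52398566362, 65977215161), -1)) = Mul(Add(-23, -536), Rational(65977215161, 52398566362)) = Mul(-559, Rational(65977215161, 52398566362)) = Rational(-36881263274999, 52398566362)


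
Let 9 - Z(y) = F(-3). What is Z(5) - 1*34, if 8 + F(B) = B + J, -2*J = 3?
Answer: -25/2 ≈ -12.500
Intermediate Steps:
J = -3/2 (J = -½*3 = -3/2 ≈ -1.5000)
F(B) = -19/2 + B (F(B) = -8 + (B - 3/2) = -8 + (-3/2 + B) = -19/2 + B)
Z(y) = 43/2 (Z(y) = 9 - (-19/2 - 3) = 9 - 1*(-25/2) = 9 + 25/2 = 43/2)
Z(5) - 1*34 = 43/2 - 1*34 = 43/2 - 34 = -25/2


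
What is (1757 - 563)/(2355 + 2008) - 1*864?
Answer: -3768438/4363 ≈ -863.73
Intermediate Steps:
(1757 - 563)/(2355 + 2008) - 1*864 = 1194/4363 - 864 = -3768438/4363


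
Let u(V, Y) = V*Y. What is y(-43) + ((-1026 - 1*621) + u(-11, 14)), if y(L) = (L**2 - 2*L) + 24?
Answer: 158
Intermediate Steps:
y(L) = 24 + L**2 - 2*L
y(-43) + ((-1026 - 1*621) + u(-11, 14)) = (24 + (-43)**2 - 2*(-43)) + ((-1026 - 1*621) - 11*14) = (24 + 1849 + 86) + ((-1026 - 621) - 154) = 1959 + (-1647 - 154) = 1959 - 1801 = 158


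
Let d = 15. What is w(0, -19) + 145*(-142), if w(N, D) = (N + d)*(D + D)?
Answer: -21160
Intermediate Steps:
w(N, D) = 2*D*(15 + N) (w(N, D) = (N + 15)*(D + D) = (15 + N)*(2*D) = 2*D*(15 + N))
w(0, -19) + 145*(-142) = 2*(-19)*(15 + 0) + 145*(-142) = 2*(-19)*15 - 20590 = -570 - 20590 = -21160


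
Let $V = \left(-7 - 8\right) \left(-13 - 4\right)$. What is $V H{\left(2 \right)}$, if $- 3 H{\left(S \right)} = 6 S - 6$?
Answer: $-510$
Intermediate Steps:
$V = 255$ ($V = \left(-15\right) \left(-17\right) = 255$)
$H{\left(S \right)} = 2 - 2 S$ ($H{\left(S \right)} = - \frac{6 S - 6}{3} = - \frac{-6 + 6 S}{3} = 2 - 2 S$)
$V H{\left(2 \right)} = 255 \left(2 - 4\right) = 255 \left(-2\right) = -510$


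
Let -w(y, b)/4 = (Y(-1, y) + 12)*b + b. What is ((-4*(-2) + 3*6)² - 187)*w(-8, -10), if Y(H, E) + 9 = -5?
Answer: -19560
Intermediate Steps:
Y(H, E) = -14 (Y(H, E) = -9 - 5 = -14)
w(y, b) = 4*b (w(y, b) = -4*((-14 + 12)*b + b) = -4*(-2*b + b) = -(-4)*b = 4*b)
((-4*(-2) + 3*6)² - 187)*w(-8, -10) = ((-4*(-2) + 3*6)² - 187)*(4*(-10)) = ((8 + 18)² - 187)*(-40) = (26² - 187)*(-40) = (676 - 187)*(-40) = 489*(-40) = -19560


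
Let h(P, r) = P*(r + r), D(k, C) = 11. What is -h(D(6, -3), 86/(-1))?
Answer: 1892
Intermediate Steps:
h(P, r) = 2*P*r (h(P, r) = P*(2*r) = 2*P*r)
-h(D(6, -3), 86/(-1)) = -2*11*86/(-1) = -2*11*86*(-1) = -2*11*(-86) = -1*(-1892) = 1892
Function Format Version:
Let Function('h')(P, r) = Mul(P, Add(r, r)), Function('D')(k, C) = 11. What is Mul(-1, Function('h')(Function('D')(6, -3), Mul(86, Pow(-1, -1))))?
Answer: 1892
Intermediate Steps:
Function('h')(P, r) = Mul(2, P, r) (Function('h')(P, r) = Mul(P, Mul(2, r)) = Mul(2, P, r))
Mul(-1, Function('h')(Function('D')(6, -3), Mul(86, Pow(-1, -1)))) = Mul(-1, Mul(2, 11, Mul(86, Pow(-1, -1)))) = Mul(-1, Mul(2, 11, Mul(86, -1))) = Mul(-1, Mul(2, 11, -86)) = Mul(-1, -1892) = 1892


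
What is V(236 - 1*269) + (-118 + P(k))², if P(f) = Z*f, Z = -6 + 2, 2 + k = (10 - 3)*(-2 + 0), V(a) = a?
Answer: 2883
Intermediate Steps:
k = -16 (k = -2 + (10 - 3)*(-2 + 0) = -2 + 7*(-2) = -2 - 14 = -16)
Z = -4
P(f) = -4*f
V(236 - 1*269) + (-118 + P(k))² = (236 - 1*269) + (-118 - 4*(-16))² = (236 - 269) + (-118 + 64)² = -33 + (-54)² = -33 + 2916 = 2883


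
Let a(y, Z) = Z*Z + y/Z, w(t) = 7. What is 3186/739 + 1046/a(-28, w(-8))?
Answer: 916364/33255 ≈ 27.556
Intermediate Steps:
a(y, Z) = Z**2 + y/Z
3186/739 + 1046/a(-28, w(-8)) = 3186/739 + 1046/(((-28 + 7**3)/7)) = 3186*(1/739) + 1046/(((-28 + 343)/7)) = 3186/739 + 1046/(((1/7)*315)) = 3186/739 + 1046/45 = 916364/33255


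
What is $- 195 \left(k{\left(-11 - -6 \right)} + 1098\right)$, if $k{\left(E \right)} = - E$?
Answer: $-215085$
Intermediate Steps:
$- 195 \left(k{\left(-11 - -6 \right)} + 1098\right) = - 195 \left(- (-11 - -6) + 1098\right) = - 195 \left(- (-11 + 6) + 1098\right) = - 195 \left(\left(-1\right) \left(-5\right) + 1098\right) = - 195 \left(5 + 1098\right) = \left(-195\right) 1103 = -215085$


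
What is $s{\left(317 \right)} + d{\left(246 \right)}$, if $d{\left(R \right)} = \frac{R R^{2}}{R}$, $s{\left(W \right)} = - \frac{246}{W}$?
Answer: $\frac{19183326}{317} \approx 60515.0$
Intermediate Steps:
$d{\left(R \right)} = R^{2}$ ($d{\left(R \right)} = \frac{R^{3}}{R} = R^{2}$)
$s{\left(317 \right)} + d{\left(246 \right)} = - \frac{246}{317} + 246^{2} = \left(-246\right) \frac{1}{317} + 60516 = - \frac{246}{317} + 60516 = \frac{19183326}{317}$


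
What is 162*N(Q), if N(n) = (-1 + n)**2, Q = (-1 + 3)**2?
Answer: 1458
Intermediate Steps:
Q = 4 (Q = 2**2 = 4)
162*N(Q) = 162*(-1 + 4)**2 = 162*3**2 = 162*9 = 1458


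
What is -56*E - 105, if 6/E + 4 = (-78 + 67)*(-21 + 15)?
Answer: -3423/31 ≈ -110.42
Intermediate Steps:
E = 3/31 (E = 6/(-4 + (-78 + 67)*(-21 + 15)) = 6/(-4 - 11*(-6)) = 6/(-4 + 66) = 6/62 = 6*(1/62) = 3/31 ≈ 0.096774)
-56*E - 105 = -56*3/31 - 105 = -168/31 - 105 = -3423/31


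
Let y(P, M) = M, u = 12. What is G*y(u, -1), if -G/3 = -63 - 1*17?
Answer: -240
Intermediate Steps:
G = 240 (G = -3*(-63 - 1*17) = -3*(-63 - 17) = -3*(-80) = 240)
G*y(u, -1) = 240*(-1) = -240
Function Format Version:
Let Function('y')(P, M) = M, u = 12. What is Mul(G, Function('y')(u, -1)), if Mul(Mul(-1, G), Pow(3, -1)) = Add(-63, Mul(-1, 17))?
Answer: -240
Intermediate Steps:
G = 240 (G = Mul(-3, Add(-63, Mul(-1, 17))) = Mul(-3, Add(-63, -17)) = Mul(-3, -80) = 240)
Mul(G, Function('y')(u, -1)) = Mul(240, -1) = -240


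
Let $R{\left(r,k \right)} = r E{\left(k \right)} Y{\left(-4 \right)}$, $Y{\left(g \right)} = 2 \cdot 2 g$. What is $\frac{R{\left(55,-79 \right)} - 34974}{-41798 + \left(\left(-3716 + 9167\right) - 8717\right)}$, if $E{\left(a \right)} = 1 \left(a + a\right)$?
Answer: $- \frac{52033}{22532} \approx -2.3093$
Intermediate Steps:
$Y{\left(g \right)} = 4 g$
$E{\left(a \right)} = 2 a$ ($E{\left(a \right)} = 1 \cdot 2 a = 2 a$)
$R{\left(r,k \right)} = - 32 k r$ ($R{\left(r,k \right)} = r 2 k 4 \left(-4\right) = 2 k r \left(-16\right) = - 32 k r$)
$\frac{R{\left(55,-79 \right)} - 34974}{-41798 + \left(\left(-3716 + 9167\right) - 8717\right)} = \frac{\left(-32\right) \left(-79\right) 55 - 34974}{-41798 + \left(\left(-3716 + 9167\right) - 8717\right)} = \frac{139040 - 34974}{-41798 + \left(5451 - 8717\right)} = \frac{104066}{-41798 - 3266} = \frac{104066}{-45064} = 104066 \left(- \frac{1}{45064}\right) = - \frac{52033}{22532}$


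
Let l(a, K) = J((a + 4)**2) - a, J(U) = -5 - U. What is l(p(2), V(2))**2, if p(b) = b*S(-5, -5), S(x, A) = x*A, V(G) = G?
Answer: 8826841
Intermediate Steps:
S(x, A) = A*x
p(b) = 25*b (p(b) = b*(-5*(-5)) = b*25 = 25*b)
l(a, K) = -5 - a - (4 + a)**2 (l(a, K) = (-5 - (a + 4)**2) - a = (-5 - (4 + a)**2) - a = -5 - a - (4 + a)**2)
l(p(2), V(2))**2 = (-5 - 25*2 - (4 + 25*2)**2)**2 = (-5 - 1*50 - (4 + 50)**2)**2 = (-5 - 50 - 1*54**2)**2 = (-5 - 50 - 1*2916)**2 = (-5 - 50 - 2916)**2 = (-2971)**2 = 8826841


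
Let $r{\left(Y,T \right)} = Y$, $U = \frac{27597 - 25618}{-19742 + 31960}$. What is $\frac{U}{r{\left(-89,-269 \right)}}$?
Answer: $- \frac{1979}{1087402} \approx -0.0018199$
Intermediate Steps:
$U = \frac{1979}{12218} \approx 0.16197$
$\frac{U}{r{\left(-89,-269 \right)}} = \frac{1979}{12218 \left(-89\right)} = \frac{1979}{12218} \left(- \frac{1}{89}\right) = - \frac{1979}{1087402}$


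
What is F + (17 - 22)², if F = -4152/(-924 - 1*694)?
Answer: 22301/809 ≈ 27.566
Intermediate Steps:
F = 2076/809 (F = -4152/(-924 - 694) = -4152/(-1618) = -4152*(-1/1618) = 2076/809 ≈ 2.5661)
F + (17 - 22)² = 2076/809 + (17 - 22)² = 2076/809 + (-5)² = 2076/809 + 25 = 22301/809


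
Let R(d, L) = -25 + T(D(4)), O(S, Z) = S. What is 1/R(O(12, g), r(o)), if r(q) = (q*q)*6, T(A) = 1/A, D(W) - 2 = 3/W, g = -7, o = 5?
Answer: -11/271 ≈ -0.040590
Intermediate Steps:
D(W) = 2 + 3/W
r(q) = 6*q² (r(q) = q²*6 = 6*q²)
R(d, L) = -271/11 (R(d, L) = -25 + 1/(2 + 3/4) = -25 + 1/(2 + 3*(¼)) = -25 + 1/(2 + ¾) = -25 + 1/(11/4) = -25 + 4/11 = -271/11)
1/R(O(12, g), r(o)) = 1/(-271/11) = -11/271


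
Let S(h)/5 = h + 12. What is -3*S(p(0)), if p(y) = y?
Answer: -180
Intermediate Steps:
S(h) = 60 + 5*h (S(h) = 5*(h + 12) = 5*(12 + h) = 60 + 5*h)
-3*S(p(0)) = -3*(60 + 5*0) = -3*(60 + 0) = -3*60 = -180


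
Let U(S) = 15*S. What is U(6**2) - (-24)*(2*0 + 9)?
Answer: 756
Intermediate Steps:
U(6**2) - (-24)*(2*0 + 9) = 15*6**2 - (-24)*(2*0 + 9) = 15*36 - (-24)*(0 + 9) = 540 - (-24)*9 = 540 - 1*(-216) = 540 + 216 = 756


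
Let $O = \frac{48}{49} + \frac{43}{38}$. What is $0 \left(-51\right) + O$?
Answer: $\frac{3931}{1862} \approx 2.1112$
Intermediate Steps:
$O = \frac{3931}{1862}$ ($O = 48 \cdot \frac{1}{49} + 43 \cdot \frac{1}{38} = \frac{48}{49} + \frac{43}{38} = \frac{3931}{1862} \approx 2.1112$)
$0 \left(-51\right) + O = 0 \left(-51\right) + \frac{3931}{1862} = 0 + \frac{3931}{1862} = \frac{3931}{1862}$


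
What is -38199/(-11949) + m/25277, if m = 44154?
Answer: 71102489/14382613 ≈ 4.9436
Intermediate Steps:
-38199/(-11949) + m/25277 = -38199/(-11949) + 44154/25277 = -38199*(-1/11949) + 44154*(1/25277) = 1819/569 + 44154/25277 = 71102489/14382613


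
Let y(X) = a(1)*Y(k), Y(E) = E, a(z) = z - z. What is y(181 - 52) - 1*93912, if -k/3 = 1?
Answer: -93912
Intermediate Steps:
k = -3 (k = -3*1 = -3)
a(z) = 0
y(X) = 0 (y(X) = 0*(-3) = 0)
y(181 - 52) - 1*93912 = 0 - 1*93912 = 0 - 93912 = -93912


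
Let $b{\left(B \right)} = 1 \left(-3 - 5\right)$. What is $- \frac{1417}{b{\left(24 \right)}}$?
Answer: $\frac{1417}{8} \approx 177.13$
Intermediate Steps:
$b{\left(B \right)} = -8$ ($b{\left(B \right)} = 1 \left(-8\right) = -8$)
$- \frac{1417}{b{\left(24 \right)}} = - \frac{1417}{-8} = \left(-1417\right) \left(- \frac{1}{8}\right) = \frac{1417}{8}$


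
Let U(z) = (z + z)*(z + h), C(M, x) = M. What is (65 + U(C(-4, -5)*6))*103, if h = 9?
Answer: 80855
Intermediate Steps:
U(z) = 2*z*(9 + z) (U(z) = (z + z)*(z + 9) = (2*z)*(9 + z) = 2*z*(9 + z))
(65 + U(C(-4, -5)*6))*103 = (65 + 2*(-4*6)*(9 - 4*6))*103 = (65 + 2*(-24)*(9 - 24))*103 = (65 + 2*(-24)*(-15))*103 = (65 + 720)*103 = 785*103 = 80855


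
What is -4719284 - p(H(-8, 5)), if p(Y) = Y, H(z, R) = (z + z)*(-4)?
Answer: -4719348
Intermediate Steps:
H(z, R) = -8*z (H(z, R) = (2*z)*(-4) = -8*z)
-4719284 - p(H(-8, 5)) = -4719284 - (-8)*(-8) = -4719284 - 1*64 = -4719284 - 64 = -4719348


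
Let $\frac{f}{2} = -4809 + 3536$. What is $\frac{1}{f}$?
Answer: $- \frac{1}{2546} \approx -0.00039277$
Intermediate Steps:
$f = -2546$ ($f = 2 \left(-4809 + 3536\right) = 2 \left(-1273\right) = -2546$)
$\frac{1}{f} = \frac{1}{-2546} = - \frac{1}{2546}$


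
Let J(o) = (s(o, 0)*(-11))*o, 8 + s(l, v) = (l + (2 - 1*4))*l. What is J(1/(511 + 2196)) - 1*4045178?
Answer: -80242121147753999/19836487243 ≈ -4.0452e+6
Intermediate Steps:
s(l, v) = -8 + l*(-2 + l) (s(l, v) = -8 + (l + (2 - 1*4))*l = -8 + (l + (2 - 4))*l = -8 + (l - 2)*l = -8 + (-2 + l)*l = -8 + l*(-2 + l))
J(o) = o*(88 - 11*o**2 + 22*o) (J(o) = ((-8 + o**2 - 2*o)*(-11))*o = (88 - 11*o**2 + 22*o)*o = o*(88 - 11*o**2 + 22*o))
J(1/(511 + 2196)) - 1*4045178 = 11*(8 - (1/(511 + 2196))**2 + 2/(511 + 2196))/(511 + 2196) - 1*4045178 = 11*(8 - (1/2707)**2 + 2/2707)/2707 - 4045178 = 11*(1/2707)*(8 - (1/2707)**2 + 2*(1/2707)) - 4045178 = 11*(1/2707)*(8 - 1*1/7327849 + 2/2707) - 4045178 = 11*(1/2707)*(8 - 1/7327849 + 2/2707) - 4045178 = 11*(1/2707)*(58628205/7327849) - 4045178 = 644910255/19836487243 - 4045178 = -80242121147753999/19836487243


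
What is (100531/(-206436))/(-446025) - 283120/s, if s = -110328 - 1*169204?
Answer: 6517119189589873/6434520335822700 ≈ 1.0128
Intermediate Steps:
s = -279532 (s = -110328 - 169204 = -279532)
(100531/(-206436))/(-446025) - 283120/s = (100531/(-206436))/(-446025) - 283120/(-279532) = (100531*(-1/206436))*(-1/446025) - 283120*(-1/279532) = -100531/206436*(-1/446025) + 70780/69883 = 100531/92075616900 + 70780/69883 = 6517119189589873/6434520335822700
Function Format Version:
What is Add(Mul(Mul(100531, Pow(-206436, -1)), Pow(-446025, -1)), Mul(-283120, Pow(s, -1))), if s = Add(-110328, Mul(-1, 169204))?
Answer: Rational(6517119189589873, 6434520335822700) ≈ 1.0128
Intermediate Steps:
s = -279532 (s = Add(-110328, -169204) = -279532)
Add(Mul(Mul(100531, Pow(-206436, -1)), Pow(-446025, -1)), Mul(-283120, Pow(s, -1))) = Add(Mul(Mul(100531, Pow(-206436, -1)), Pow(-446025, -1)), Mul(-283120, Pow(-279532, -1))) = Add(Mul(Mul(100531, Rational(-1, 206436)), Rational(-1, 446025)), Mul(-283120, Rational(-1, 279532))) = Add(Mul(Rational(-100531, 206436), Rational(-1, 446025)), Rational(70780, 69883)) = Add(Rational(100531, 92075616900), Rational(70780, 69883)) = Rational(6517119189589873, 6434520335822700)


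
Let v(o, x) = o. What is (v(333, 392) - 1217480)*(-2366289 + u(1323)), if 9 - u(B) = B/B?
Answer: 2880111820307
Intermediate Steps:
u(B) = 8 (u(B) = 9 - B/B = 9 - 1*1 = 9 - 1 = 8)
(v(333, 392) - 1217480)*(-2366289 + u(1323)) = (333 - 1217480)*(-2366289 + 8) = -1217147*(-2366281) = 2880111820307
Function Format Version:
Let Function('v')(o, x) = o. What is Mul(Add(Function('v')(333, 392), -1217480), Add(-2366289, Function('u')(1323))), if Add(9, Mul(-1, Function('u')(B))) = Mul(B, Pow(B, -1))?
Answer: 2880111820307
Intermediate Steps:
Function('u')(B) = 8 (Function('u')(B) = Add(9, Mul(-1, Mul(B, Pow(B, -1)))) = Add(9, Mul(-1, 1)) = Add(9, -1) = 8)
Mul(Add(Function('v')(333, 392), -1217480), Add(-2366289, Function('u')(1323))) = Mul(Add(333, -1217480), Add(-2366289, 8)) = Mul(-1217147, -2366281) = 2880111820307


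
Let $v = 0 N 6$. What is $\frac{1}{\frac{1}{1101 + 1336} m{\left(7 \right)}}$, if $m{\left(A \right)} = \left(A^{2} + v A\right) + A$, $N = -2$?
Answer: $\frac{2437}{56} \approx 43.518$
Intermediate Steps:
$v = 0$ ($v = 0 \left(-2\right) 6 = 0 \cdot 6 = 0$)
$m{\left(A \right)} = A + A^{2}$ ($m{\left(A \right)} = \left(A^{2} + 0 A\right) + A = \left(A^{2} + 0\right) + A = A^{2} + A = A + A^{2}$)
$\frac{1}{\frac{1}{1101 + 1336} m{\left(7 \right)}} = \frac{1}{\frac{1}{1101 + 1336} \cdot 7 \left(1 + 7\right)} = \frac{1}{\frac{1}{2437} \cdot 7 \cdot 8} = \frac{1}{\frac{1}{2437} \cdot 56} = \frac{1}{\frac{56}{2437}} = \frac{2437}{56}$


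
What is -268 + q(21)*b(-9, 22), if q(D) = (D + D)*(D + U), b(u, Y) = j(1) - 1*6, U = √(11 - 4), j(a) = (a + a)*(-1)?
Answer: -7324 - 336*√7 ≈ -8213.0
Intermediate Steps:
j(a) = -2*a (j(a) = (2*a)*(-1) = -2*a)
U = √7 ≈ 2.6458
b(u, Y) = -8 (b(u, Y) = -2*1 - 1*6 = -2 - 6 = -8)
q(D) = 2*D*(D + √7) (q(D) = (D + D)*(D + √7) = (2*D)*(D + √7) = 2*D*(D + √7))
-268 + q(21)*b(-9, 22) = -268 + (2*21*(21 + √7))*(-8) = -268 + (882 + 42*√7)*(-8) = -268 + (-7056 - 336*√7) = -7324 - 336*√7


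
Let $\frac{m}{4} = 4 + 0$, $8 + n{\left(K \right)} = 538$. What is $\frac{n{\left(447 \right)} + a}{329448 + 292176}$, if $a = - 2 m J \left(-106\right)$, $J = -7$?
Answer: $- \frac{3869}{103604} \approx -0.037344$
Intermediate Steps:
$n{\left(K \right)} = 530$ ($n{\left(K \right)} = -8 + 538 = 530$)
$m = 16$ ($m = 4 \left(4 + 0\right) = 4 \cdot 4 = 16$)
$a = -23744$ ($a = \left(-2\right) 16 \left(-7\right) \left(-106\right) = \left(-32\right) \left(-7\right) \left(-106\right) = 224 \left(-106\right) = -23744$)
$\frac{n{\left(447 \right)} + a}{329448 + 292176} = \frac{530 - 23744}{329448 + 292176} = - \frac{23214}{621624} = \left(-23214\right) \frac{1}{621624} = - \frac{3869}{103604}$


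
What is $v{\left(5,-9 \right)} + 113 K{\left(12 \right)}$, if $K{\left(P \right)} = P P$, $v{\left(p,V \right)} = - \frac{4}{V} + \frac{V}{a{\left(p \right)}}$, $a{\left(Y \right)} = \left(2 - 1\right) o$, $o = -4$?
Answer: $\frac{585889}{36} \approx 16275.0$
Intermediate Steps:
$a{\left(Y \right)} = -4$ ($a{\left(Y \right)} = \left(2 - 1\right) \left(-4\right) = 1 \left(-4\right) = -4$)
$v{\left(p,V \right)} = - \frac{4}{V} - \frac{V}{4}$ ($v{\left(p,V \right)} = - \frac{4}{V} + \frac{V}{-4} = - \frac{4}{V} + V \left(- \frac{1}{4}\right) = - \frac{4}{V} - \frac{V}{4}$)
$K{\left(P \right)} = P^{2}$
$v{\left(5,-9 \right)} + 113 K{\left(12 \right)} = \left(- \frac{4}{-9} - - \frac{9}{4}\right) + 113 \cdot 12^{2} = \left(\left(-4\right) \left(- \frac{1}{9}\right) + \frac{9}{4}\right) + 113 \cdot 144 = \left(\frac{4}{9} + \frac{9}{4}\right) + 16272 = \frac{97}{36} + 16272 = \frac{585889}{36}$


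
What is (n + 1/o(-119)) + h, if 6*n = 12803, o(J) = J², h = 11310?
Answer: 1142268749/84966 ≈ 13444.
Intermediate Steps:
n = 12803/6 (n = (⅙)*12803 = 12803/6 ≈ 2133.8)
(n + 1/o(-119)) + h = (12803/6 + 1/((-119)²)) + 11310 = (12803/6 + 1/14161) + 11310 = 181303289/84966 + 11310 = 1142268749/84966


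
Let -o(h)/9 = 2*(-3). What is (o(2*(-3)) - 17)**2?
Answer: 1369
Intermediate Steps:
o(h) = 54 (o(h) = -18*(-3) = -9*(-6) = 54)
(o(2*(-3)) - 17)**2 = (54 - 17)**2 = 37**2 = 1369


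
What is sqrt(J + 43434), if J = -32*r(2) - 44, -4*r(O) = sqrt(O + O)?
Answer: sqrt(43406) ≈ 208.34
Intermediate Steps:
r(O) = -sqrt(2)*sqrt(O)/4 (r(O) = -sqrt(O + O)/4 = -sqrt(2)*sqrt(O)/4)
J = -28 (J = -(-8)*sqrt(2)*sqrt(2) - 44 = -32*(-1/2) - 44 = 16 - 44 = -28)
sqrt(J + 43434) = sqrt(-28 + 43434) = sqrt(43406)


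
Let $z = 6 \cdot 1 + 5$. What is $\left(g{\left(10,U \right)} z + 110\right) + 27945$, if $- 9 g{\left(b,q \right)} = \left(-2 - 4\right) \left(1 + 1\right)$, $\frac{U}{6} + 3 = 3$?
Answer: $\frac{84209}{3} \approx 28070.0$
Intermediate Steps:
$U = 0$ ($U = -18 + 6 \cdot 3 = -18 + 18 = 0$)
$g{\left(b,q \right)} = \frac{4}{3}$ ($g{\left(b,q \right)} = - \frac{\left(-2 - 4\right) \left(1 + 1\right)}{9} = - \frac{\left(-6\right) 2}{9} = \left(- \frac{1}{9}\right) \left(-12\right) = \frac{4}{3}$)
$z = 11$ ($z = 6 + 5 = 11$)
$\left(g{\left(10,U \right)} z + 110\right) + 27945 = \left(\frac{4}{3} \cdot 11 + 110\right) + 27945 = \left(\frac{44}{3} + 110\right) + 27945 = \frac{374}{3} + 27945 = \frac{84209}{3}$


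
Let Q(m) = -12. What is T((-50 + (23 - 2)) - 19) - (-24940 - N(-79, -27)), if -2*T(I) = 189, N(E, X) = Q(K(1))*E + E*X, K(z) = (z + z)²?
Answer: 55853/2 ≈ 27927.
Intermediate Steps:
K(z) = 4*z² (K(z) = (2*z)² = 4*z²)
N(E, X) = -12*E + E*X
T(I) = -189/2 (T(I) = -½*189 = -189/2)
T((-50 + (23 - 2)) - 19) - (-24940 - N(-79, -27)) = -189/2 - (-24940 - (-79)*(-12 - 27)) = -189/2 - (-24940 - (-79)*(-39)) = -189/2 - (-24940 - 1*3081) = -189/2 - (-24940 - 3081) = -189/2 - 1*(-28021) = -189/2 + 28021 = 55853/2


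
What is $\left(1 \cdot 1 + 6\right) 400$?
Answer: $2800$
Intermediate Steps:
$\left(1 \cdot 1 + 6\right) 400 = \left(1 + 6\right) 400 = 7 \cdot 400 = 2800$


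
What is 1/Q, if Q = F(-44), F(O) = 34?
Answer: 1/34 ≈ 0.029412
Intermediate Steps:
Q = 34
1/Q = 1/34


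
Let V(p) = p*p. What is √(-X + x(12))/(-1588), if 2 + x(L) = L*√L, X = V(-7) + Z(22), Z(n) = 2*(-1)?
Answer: -I*√(49 - 24*√3)/1588 ≈ -0.0017166*I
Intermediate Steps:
V(p) = p²
Z(n) = -2
X = 47 (X = (-7)² - 2 = 49 - 2 = 47)
x(L) = -2 + L^(3/2) (x(L) = -2 + L*√L = -2 + L^(3/2))
√(-X + x(12))/(-1588) = √(-1*47 + (-2 + 12^(3/2)))/(-1588) = √(-47 + (-2 + 24*√3))*(-1/1588) = √(-49 + 24*√3)*(-1/1588) = -√(-49 + 24*√3)/1588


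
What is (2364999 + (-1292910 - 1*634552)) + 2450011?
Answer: 2887548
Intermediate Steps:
(2364999 + (-1292910 - 1*634552)) + 2450011 = (2364999 + (-1292910 - 634552)) + 2450011 = (2364999 - 1927462) + 2450011 = 437537 + 2450011 = 2887548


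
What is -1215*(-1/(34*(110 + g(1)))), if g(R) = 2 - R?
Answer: 405/1258 ≈ 0.32194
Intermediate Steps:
-1215*(-1/(34*(110 + g(1)))) = -1215*(-1/(34*(110 + (2 - 1*1)))) = -1215*(-1/(34*(110 + (2 - 1)))) = -1215*(-1/(34*(110 + 1))) = -1215/((-34*111)) = -1215/(-3774) = -1215*(-1/3774) = 405/1258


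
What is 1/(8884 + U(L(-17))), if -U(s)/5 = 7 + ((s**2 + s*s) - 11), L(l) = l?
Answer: 1/6014 ≈ 0.00016628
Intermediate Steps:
U(s) = 20 - 10*s**2 (U(s) = -5*(7 + ((s**2 + s*s) - 11)) = -5*(7 + ((s**2 + s**2) - 11)) = -5*(7 + (2*s**2 - 11)) = -5*(7 + (-11 + 2*s**2)) = -5*(-4 + 2*s**2) = 20 - 10*s**2)
1/(8884 + U(L(-17))) = 1/(8884 + (20 - 10*(-17)**2)) = 1/(8884 + (20 - 10*289)) = 1/(8884 + (20 - 2890)) = 1/(8884 - 2870) = 1/6014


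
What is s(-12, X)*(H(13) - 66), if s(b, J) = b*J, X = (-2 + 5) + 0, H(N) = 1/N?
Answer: 30852/13 ≈ 2373.2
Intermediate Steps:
X = 3 (X = 3 + 0 = 3)
s(b, J) = J*b
s(-12, X)*(H(13) - 66) = (3*(-12))*(1/13 - 66) = -36*(1/13 - 66) = -36*(-857/13) = 30852/13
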